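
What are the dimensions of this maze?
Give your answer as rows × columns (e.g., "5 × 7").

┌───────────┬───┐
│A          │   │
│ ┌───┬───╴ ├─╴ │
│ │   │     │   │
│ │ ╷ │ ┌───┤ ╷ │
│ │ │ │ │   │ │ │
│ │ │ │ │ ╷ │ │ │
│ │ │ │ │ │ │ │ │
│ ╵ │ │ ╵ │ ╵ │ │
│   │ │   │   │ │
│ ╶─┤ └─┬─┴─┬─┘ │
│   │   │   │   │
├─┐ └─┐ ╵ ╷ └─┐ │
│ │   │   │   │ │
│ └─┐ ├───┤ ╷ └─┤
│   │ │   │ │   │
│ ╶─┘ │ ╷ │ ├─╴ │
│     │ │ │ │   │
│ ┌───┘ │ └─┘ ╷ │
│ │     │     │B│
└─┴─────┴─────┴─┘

Counting the maze dimensions:
Rows (vertical): 10
Columns (horizontal): 8
Dimensions: 10 × 8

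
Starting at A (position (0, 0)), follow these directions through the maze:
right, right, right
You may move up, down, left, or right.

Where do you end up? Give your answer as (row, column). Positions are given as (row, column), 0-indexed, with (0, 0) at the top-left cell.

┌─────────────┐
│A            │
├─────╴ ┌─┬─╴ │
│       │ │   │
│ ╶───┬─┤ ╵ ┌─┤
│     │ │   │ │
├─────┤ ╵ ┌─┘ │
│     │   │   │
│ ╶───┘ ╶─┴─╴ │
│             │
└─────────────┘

Following directions step by step:
Start: (0, 0)
  right: (0, 0) → (0, 1)
  right: (0, 1) → (0, 2)
  right: (0, 2) → (0, 3)
Final position: (0, 3)

Path taken:

┌─────────────┐
│A → → B      │
├─────╴ ┌─┬─╴ │
│       │ │   │
│ ╶───┬─┤ ╵ ┌─┤
│     │ │   │ │
├─────┤ ╵ ┌─┘ │
│     │   │   │
│ ╶───┘ ╶─┴─╴ │
│             │
└─────────────┘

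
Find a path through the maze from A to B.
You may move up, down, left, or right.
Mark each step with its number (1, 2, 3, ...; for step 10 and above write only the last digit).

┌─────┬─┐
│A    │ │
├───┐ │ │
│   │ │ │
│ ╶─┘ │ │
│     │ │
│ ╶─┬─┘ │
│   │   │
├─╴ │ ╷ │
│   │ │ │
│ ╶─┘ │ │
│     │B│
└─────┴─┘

Finding the shortest path through the maze:
Path length: 18 steps
Directions: right → right → down → down → left → left → down → right → down → left → down → right → right → up → up → right → down → down

Solution:

┌─────┬─┐
│A 1 2│ │
├───┐ │ │
│   │3│ │
│ ╶─┘ │ │
│6 5 4│ │
│ ╶─┬─┘ │
│7 8│5 6│
├─╴ │ ╷ │
│0 9│4│7│
│ ╶─┘ │ │
│1 2 3│B│
└─────┴─┘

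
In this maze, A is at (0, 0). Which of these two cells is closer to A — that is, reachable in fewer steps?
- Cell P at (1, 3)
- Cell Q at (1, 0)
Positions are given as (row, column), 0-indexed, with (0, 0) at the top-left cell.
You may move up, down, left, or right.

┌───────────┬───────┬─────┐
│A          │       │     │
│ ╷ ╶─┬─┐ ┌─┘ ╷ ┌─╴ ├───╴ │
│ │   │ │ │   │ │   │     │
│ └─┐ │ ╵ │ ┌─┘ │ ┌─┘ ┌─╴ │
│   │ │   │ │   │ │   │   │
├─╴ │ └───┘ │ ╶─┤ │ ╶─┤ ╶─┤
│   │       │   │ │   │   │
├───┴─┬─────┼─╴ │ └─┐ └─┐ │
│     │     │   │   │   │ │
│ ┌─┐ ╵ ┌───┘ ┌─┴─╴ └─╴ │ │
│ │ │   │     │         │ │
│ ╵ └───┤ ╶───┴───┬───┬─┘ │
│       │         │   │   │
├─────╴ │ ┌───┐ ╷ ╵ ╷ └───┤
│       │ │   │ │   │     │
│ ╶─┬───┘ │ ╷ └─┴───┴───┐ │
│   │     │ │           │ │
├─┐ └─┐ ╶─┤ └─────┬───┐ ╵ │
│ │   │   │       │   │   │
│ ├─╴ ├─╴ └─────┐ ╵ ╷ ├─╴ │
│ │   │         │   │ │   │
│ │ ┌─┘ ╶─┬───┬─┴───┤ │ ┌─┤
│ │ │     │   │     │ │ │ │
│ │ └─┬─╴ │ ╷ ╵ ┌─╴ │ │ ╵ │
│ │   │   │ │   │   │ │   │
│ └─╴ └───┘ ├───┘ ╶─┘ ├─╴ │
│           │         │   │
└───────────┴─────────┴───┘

Shortest path A → P at (1, 3): 8 steps
Shortest path A → Q at (1, 0): 1 steps

Q is closer (1 steps vs 8 steps).

Path to P:

┌───────────┬───────┬─────┐
│A → → → ↓  │       │     │
│ ╷ ╶─┬─┐ ┌─┘ ╷ ┌─╴ ├───╴ │
│ │   │P│↓│   │ │   │     │
│ └─┐ │ ╵ │ ┌─┘ │ ┌─┘ ┌─╴ │
│   │ │↑ ↲│ │   │ │   │   │
├─╴ │ └───┘ │ ╶─┤ │ ╶─┤ ╶─┤
│   │       │   │ │   │   │
├───┴─┬─────┼─╴ │ └─┐ └─┐ │
│     │     │   │   │   │ │
│ ┌─┐ ╵ ┌───┘ ┌─┴─╴ └─╴ │ │
│ │ │   │     │         │ │
│ ╵ └───┤ ╶───┴───┬───┬─┘ │
│       │         │   │   │
├─────╴ │ ┌───┐ ╷ ╵ ╷ └───┤
│       │ │   │ │   │     │
│ ╶─┬───┘ │ ╷ └─┴───┴───┐ │
│   │     │ │           │ │
├─┐ └─┐ ╶─┤ └─────┬───┐ ╵ │
│ │   │   │       │   │   │
│ ├─╴ ├─╴ └─────┐ ╵ ╷ ├─╴ │
│ │   │         │   │ │   │
│ │ ┌─┘ ╶─┬───┬─┴───┤ │ ┌─┤
│ │ │     │   │     │ │ │ │
│ │ └─┬─╴ │ ╷ ╵ ┌─╴ │ │ ╵ │
│ │   │   │ │   │   │ │   │
│ └─╴ └───┘ ├───┘ ╶─┘ ├─╴ │
│           │         │   │
└───────────┴─────────┴───┘

Path to Q:

┌───────────┬───────┬─────┐
│A          │       │     │
│ ╷ ╶─┬─┐ ┌─┘ ╷ ┌─╴ ├───╴ │
│Q│   │ │ │   │ │   │     │
│ └─┐ │ ╵ │ ┌─┘ │ ┌─┘ ┌─╴ │
│   │ │   │ │   │ │   │   │
├─╴ │ └───┘ │ ╶─┤ │ ╶─┤ ╶─┤
│   │       │   │ │   │   │
├───┴─┬─────┼─╴ │ └─┐ └─┐ │
│     │     │   │   │   │ │
│ ┌─┐ ╵ ┌───┘ ┌─┴─╴ └─╴ │ │
│ │ │   │     │         │ │
│ ╵ └───┤ ╶───┴───┬───┬─┘ │
│       │         │   │   │
├─────╴ │ ┌───┐ ╷ ╵ ╷ └───┤
│       │ │   │ │   │     │
│ ╶─┬───┘ │ ╷ └─┴───┴───┐ │
│   │     │ │           │ │
├─┐ └─┐ ╶─┤ └─────┬───┐ ╵ │
│ │   │   │       │   │   │
│ ├─╴ ├─╴ └─────┐ ╵ ╷ ├─╴ │
│ │   │         │   │ │   │
│ │ ┌─┘ ╶─┬───┬─┴───┤ │ ┌─┤
│ │ │     │   │     │ │ │ │
│ │ └─┬─╴ │ ╷ ╵ ┌─╴ │ │ ╵ │
│ │   │   │ │   │   │ │   │
│ └─╴ └───┘ ├───┘ ╶─┘ ├─╴ │
│           │         │   │
└───────────┴─────────┴───┘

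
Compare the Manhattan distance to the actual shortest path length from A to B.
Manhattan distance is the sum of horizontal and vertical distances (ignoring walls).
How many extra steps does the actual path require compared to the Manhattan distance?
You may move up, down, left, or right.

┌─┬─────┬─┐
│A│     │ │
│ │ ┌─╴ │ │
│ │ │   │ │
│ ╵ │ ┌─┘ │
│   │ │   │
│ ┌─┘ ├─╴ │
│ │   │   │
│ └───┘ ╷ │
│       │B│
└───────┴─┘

Manhattan distance: |4 - 0| + |4 - 0| = 8
Actual path length: 10
Extra steps: 10 - 8 = 2

Solution:

┌─┬─────┬─┐
│A│     │ │
│ │ ┌─╴ │ │
│↓│ │   │ │
│ ╵ │ ┌─┘ │
│↓  │ │   │
│ ┌─┘ ├─╴ │
│↓│   │↱ ↓│
│ └───┘ ╷ │
│↳ → → ↑│B│
└───────┴─┘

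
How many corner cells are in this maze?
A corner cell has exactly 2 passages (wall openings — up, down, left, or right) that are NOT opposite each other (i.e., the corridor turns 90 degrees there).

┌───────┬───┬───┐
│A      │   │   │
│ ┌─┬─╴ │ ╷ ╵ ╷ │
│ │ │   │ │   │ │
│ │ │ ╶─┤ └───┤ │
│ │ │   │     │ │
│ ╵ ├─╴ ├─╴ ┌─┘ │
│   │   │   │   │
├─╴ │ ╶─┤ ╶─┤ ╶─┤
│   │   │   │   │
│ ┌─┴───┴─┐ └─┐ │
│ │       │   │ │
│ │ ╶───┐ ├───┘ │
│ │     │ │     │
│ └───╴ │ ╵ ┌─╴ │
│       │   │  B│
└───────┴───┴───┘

Counting corner cells (2 non-opposite passages):
Total corners: 38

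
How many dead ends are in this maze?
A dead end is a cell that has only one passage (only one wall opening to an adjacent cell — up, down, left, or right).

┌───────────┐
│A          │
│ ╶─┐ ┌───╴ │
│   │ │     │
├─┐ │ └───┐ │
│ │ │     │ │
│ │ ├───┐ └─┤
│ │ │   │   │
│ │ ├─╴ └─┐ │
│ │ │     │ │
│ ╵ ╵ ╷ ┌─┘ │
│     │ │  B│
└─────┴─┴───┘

Checking each cell for number of passages:

Dead ends found at positions:
  (1, 3)
  (2, 0)
  (2, 5)
  (3, 2)
  (4, 4)
  (5, 3)
  (5, 4)
Total dead ends: 7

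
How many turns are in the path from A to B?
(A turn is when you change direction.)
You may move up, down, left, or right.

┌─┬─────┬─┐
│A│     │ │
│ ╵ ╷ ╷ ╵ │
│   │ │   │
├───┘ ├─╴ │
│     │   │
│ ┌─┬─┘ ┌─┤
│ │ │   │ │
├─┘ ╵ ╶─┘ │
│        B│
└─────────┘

Directions: down, right, up, right, right, down, right, down, left, down, left, down, right, right
Number of turns: 11

Solution:

┌─┬─────┬─┐
│A│↱ → ↓│ │
│ ╵ ╷ ╷ ╵ │
│↳ ↑│ │↳ ↓│
├───┘ ├─╴ │
│     │↓ ↲│
│ ┌─┬─┘ ┌─┤
│ │ │↓ ↲│ │
├─┘ ╵ ╶─┘ │
│    ↳ → B│
└─────────┘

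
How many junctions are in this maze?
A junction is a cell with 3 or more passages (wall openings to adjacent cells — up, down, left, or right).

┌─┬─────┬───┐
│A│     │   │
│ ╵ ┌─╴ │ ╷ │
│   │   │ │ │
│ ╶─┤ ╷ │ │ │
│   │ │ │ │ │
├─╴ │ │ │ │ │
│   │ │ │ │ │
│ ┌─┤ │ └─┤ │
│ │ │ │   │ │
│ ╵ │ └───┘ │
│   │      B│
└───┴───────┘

Checking each cell for number of passages:

Junctions found (3+ passages):
  (1, 0): 3 passages
  (1, 3): 3 passages
Total junctions: 2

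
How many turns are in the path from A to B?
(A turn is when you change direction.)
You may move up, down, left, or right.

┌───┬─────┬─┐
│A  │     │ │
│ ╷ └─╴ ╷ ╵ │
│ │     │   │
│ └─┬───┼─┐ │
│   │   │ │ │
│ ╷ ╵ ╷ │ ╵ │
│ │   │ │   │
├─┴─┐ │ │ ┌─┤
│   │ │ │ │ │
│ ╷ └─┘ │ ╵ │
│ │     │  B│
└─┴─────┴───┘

Directions: right, down, right, right, up, right, down, right, down, down, left, down, down, right
Number of turns: 10

Solution:

┌───┬─────┬─┐
│A ↓│  ↱ ↓│ │
│ ╷ └─╴ ╷ ╵ │
│ │↳ → ↑│↳ ↓│
│ └─┬───┼─┐ │
│   │   │ │↓│
│ ╷ ╵ ╷ │ ╵ │
│ │   │ │↓ ↲│
├─┴─┐ │ │ ┌─┤
│   │ │ │↓│ │
│ ╷ └─┘ │ ╵ │
│ │     │↳ B│
└─┴─────┴───┘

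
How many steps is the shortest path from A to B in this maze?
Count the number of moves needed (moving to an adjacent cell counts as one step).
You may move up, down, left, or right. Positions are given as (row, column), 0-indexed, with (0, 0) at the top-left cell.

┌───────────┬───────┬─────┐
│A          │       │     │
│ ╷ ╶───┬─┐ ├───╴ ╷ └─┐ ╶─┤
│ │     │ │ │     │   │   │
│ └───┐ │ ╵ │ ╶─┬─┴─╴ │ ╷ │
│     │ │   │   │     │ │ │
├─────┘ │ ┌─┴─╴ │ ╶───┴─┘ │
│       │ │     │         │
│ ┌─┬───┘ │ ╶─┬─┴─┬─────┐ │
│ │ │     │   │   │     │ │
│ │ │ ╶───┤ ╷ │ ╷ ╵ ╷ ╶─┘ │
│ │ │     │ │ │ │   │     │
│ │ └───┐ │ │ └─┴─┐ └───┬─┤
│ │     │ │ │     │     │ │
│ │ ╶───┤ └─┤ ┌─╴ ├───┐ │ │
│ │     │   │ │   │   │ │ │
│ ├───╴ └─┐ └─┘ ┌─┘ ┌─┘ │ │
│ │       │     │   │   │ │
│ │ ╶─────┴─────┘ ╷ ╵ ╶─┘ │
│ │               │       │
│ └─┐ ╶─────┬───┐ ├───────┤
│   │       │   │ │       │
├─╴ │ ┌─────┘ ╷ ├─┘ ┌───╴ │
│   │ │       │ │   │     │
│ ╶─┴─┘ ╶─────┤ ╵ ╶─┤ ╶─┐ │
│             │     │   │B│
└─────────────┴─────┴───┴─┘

Using BFS to find shortest path:
Start: (0, 0), End: (12, 12)
Path found:
(0,0) → (0,1) → (1,1) → (1,2) → (1,3) → (2,3) → (3,3) → (3,2) → (3,1) → (3,0) → (4,0) → (5,0) → (6,0) → (7,0) → (8,0) → (9,0) → (10,0) → (10,1) → (11,1) → (11,0) → (12,0) → (12,1) → (12,2) → (12,3) → (11,3) → (11,4) → (11,5) → (11,6) → (10,6) → (10,7) → (11,7) → (12,7) → (12,8) → (11,8) → (11,9) → (10,9) → (10,10) → (10,11) → (10,12) → (11,12) → (12,12)
Number of steps: 40

Solution:

┌───────────┬───────┬─────┐
│A ↓        │       │     │
│ ╷ ╶───┬─┐ ├───╴ ╷ └─┐ ╶─┤
│ │↳ → ↓│ │ │     │   │   │
│ └───┐ │ ╵ │ ╶─┬─┴─╴ │ ╷ │
│     │↓│   │   │     │ │ │
├─────┘ │ ┌─┴─╴ │ ╶───┴─┘ │
│↓ ← ← ↲│ │     │         │
│ ┌─┬───┘ │ ╶─┬─┴─┬─────┐ │
│↓│ │     │   │   │     │ │
│ │ │ ╶───┤ ╷ │ ╷ ╵ ╷ ╶─┘ │
│↓│ │     │ │ │ │   │     │
│ │ └───┐ │ │ └─┴─┐ └───┬─┤
│↓│     │ │ │     │     │ │
│ │ ╶───┤ └─┤ ┌─╴ ├───┐ │ │
│↓│     │   │ │   │   │ │ │
│ ├───╴ └─┐ └─┘ ┌─┘ ┌─┘ │ │
│↓│       │     │   │   │ │
│ │ ╶─────┴─────┘ ╷ ╵ ╶─┘ │
│↓│               │       │
│ └─┐ ╶─────┬───┐ ├───────┤
│↳ ↓│       │↱ ↓│ │↱ → → ↓│
├─╴ │ ┌─────┘ ╷ ├─┘ ┌───╴ │
│↓ ↲│ │↱ → → ↑│↓│↱ ↑│    ↓│
│ ╶─┴─┘ ╶─────┤ ╵ ╶─┤ ╶─┐ │
│↳ → → ↑      │↳ ↑  │   │B│
└─────────────┴─────┴───┴─┘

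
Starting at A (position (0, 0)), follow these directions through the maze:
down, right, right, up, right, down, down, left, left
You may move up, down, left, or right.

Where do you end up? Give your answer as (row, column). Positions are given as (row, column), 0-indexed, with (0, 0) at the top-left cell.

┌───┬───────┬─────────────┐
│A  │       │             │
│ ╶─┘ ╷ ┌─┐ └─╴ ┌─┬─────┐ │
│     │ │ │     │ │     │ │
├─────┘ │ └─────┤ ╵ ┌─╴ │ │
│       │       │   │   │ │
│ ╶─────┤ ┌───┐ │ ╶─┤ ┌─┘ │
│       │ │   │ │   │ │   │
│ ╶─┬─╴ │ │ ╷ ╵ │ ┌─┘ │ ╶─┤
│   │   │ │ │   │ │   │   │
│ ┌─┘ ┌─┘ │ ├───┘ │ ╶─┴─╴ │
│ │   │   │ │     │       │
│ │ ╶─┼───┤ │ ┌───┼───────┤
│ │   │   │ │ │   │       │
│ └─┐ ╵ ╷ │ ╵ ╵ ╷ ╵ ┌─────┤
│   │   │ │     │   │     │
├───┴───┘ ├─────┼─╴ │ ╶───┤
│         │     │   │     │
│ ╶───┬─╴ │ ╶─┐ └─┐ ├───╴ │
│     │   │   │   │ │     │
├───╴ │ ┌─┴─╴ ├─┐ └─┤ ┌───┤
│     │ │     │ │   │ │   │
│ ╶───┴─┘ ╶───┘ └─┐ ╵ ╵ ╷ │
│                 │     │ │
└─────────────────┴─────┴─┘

Following directions step by step:
Start: (0, 0)
  down: (0, 0) → (1, 0)
  right: (1, 0) → (1, 1)
  right: (1, 1) → (1, 2)
  up: (1, 2) → (0, 2)
  right: (0, 2) → (0, 3)
  down: (0, 3) → (1, 3)
  down: (1, 3) → (2, 3)
  left: (2, 3) → (2, 2)
  left: (2, 2) → (2, 1)
Final position: (2, 1)

Path taken:

┌───┬───────┬─────────────┐
│A  │↱ ↓    │             │
│ ╶─┘ ╷ ┌─┐ └─╴ ┌─┬─────┐ │
│↳ → ↑│↓│ │     │ │     │ │
├─────┘ │ └─────┤ ╵ ┌─╴ │ │
│  B ← ↲│       │   │   │ │
│ ╶─────┤ ┌───┐ │ ╶─┤ ┌─┘ │
│       │ │   │ │   │ │   │
│ ╶─┬─╴ │ │ ╷ ╵ │ ┌─┘ │ ╶─┤
│   │   │ │ │   │ │   │   │
│ ┌─┘ ┌─┘ │ ├───┘ │ ╶─┴─╴ │
│ │   │   │ │     │       │
│ │ ╶─┼───┤ │ ┌───┼───────┤
│ │   │   │ │ │   │       │
│ └─┐ ╵ ╷ │ ╵ ╵ ╷ ╵ ┌─────┤
│   │   │ │     │   │     │
├───┴───┘ ├─────┼─╴ │ ╶───┤
│         │     │   │     │
│ ╶───┬─╴ │ ╶─┐ └─┐ ├───╴ │
│     │   │   │   │ │     │
├───╴ │ ┌─┴─╴ ├─┐ └─┤ ┌───┤
│     │ │     │ │   │ │   │
│ ╶───┴─┘ ╶───┘ └─┐ ╵ ╵ ╷ │
│                 │     │ │
└─────────────────┴─────┴─┘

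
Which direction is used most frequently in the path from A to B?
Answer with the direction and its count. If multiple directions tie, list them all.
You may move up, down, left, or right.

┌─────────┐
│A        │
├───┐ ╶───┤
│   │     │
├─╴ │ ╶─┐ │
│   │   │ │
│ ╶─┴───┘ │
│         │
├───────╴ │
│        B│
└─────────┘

Directions: right, right, down, right, right, down, down, down
Counts: {'right': 4, 'down': 4}
Most common: down and right (tied at 4 times each)

Solution:

┌─────────┐
│A → ↓    │
├───┐ ╶───┤
│   │↳ → ↓│
├─╴ │ ╶─┐ │
│   │   │↓│
│ ╶─┴───┘ │
│        ↓│
├───────╴ │
│        B│
└─────────┘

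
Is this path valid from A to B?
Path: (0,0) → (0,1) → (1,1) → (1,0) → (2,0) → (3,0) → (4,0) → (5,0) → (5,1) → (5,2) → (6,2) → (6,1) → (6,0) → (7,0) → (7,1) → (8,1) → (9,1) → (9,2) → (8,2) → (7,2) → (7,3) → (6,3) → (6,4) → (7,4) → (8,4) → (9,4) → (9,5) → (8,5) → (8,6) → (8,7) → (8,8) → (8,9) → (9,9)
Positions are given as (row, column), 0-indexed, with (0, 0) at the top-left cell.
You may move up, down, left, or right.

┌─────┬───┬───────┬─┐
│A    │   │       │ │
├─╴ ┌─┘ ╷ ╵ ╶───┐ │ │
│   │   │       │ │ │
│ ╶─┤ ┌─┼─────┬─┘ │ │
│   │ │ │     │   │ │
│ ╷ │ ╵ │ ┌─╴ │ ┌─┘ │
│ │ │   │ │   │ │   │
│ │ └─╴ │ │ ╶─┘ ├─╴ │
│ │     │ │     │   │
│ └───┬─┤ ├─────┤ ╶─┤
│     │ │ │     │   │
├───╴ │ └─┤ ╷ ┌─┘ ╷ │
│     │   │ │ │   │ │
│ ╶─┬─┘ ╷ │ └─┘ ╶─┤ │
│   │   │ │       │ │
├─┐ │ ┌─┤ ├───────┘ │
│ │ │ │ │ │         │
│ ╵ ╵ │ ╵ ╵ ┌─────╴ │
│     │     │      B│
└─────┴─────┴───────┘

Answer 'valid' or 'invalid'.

Checking path validity:
Result: All consecutive moves are passable.

valid

Correct solution:

┌─────┬───┬───────┬─┐
│A ↓  │   │       │ │
├─╴ ┌─┘ ╷ ╵ ╶───┐ │ │
│↓ ↲│   │       │ │ │
│ ╶─┤ ┌─┼─────┬─┘ │ │
│↓  │ │ │     │   │ │
│ ╷ │ ╵ │ ┌─╴ │ ┌─┘ │
│↓│ │   │ │   │ │   │
│ │ └─╴ │ │ ╶─┘ ├─╴ │
│↓│     │ │     │   │
│ └───┬─┤ ├─────┤ ╶─┤
│↳ → ↓│ │ │     │   │
├───╴ │ └─┤ ╷ ┌─┘ ╷ │
│↓ ← ↲│↱ ↓│ │ │   │ │
│ ╶─┬─┘ ╷ │ └─┘ ╶─┤ │
│↳ ↓│↱ ↑│↓│       │ │
├─┐ │ ┌─┤ ├───────┘ │
│ │↓│↑│ │↓│↱ → → → ↓│
│ ╵ ╵ │ ╵ ╵ ┌─────╴ │
│  ↳ ↑│  ↳ ↑│      B│
└─────┴─────┴───────┘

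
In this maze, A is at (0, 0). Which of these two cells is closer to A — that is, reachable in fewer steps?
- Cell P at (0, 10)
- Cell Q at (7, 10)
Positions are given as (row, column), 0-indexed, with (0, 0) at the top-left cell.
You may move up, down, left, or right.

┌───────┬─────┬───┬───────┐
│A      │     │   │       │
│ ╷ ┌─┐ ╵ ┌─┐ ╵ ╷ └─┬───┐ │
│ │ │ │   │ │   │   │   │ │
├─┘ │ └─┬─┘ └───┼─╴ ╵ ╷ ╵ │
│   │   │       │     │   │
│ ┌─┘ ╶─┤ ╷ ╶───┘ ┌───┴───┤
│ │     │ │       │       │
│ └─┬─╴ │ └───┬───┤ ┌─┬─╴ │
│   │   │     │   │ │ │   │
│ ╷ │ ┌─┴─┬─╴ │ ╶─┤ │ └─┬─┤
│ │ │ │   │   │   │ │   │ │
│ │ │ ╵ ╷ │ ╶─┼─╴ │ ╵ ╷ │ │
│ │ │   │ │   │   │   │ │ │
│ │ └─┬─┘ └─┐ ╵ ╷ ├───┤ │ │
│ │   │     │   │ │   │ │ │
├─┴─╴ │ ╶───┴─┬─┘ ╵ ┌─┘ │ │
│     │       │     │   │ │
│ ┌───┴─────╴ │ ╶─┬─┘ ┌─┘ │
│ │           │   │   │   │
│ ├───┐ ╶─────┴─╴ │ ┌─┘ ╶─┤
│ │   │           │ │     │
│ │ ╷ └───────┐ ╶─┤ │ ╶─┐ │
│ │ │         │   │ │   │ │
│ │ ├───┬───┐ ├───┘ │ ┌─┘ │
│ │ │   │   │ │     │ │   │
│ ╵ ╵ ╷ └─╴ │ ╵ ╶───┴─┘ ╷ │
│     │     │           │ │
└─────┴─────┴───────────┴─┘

Shortest path A → P at (0, 10): 24 steps
Shortest path A → Q at (7, 10): 39 steps

P is closer (24 steps vs 39 steps).

Path to P:

┌───────┬─────┬───┬───────┐
│A → → ↓│↱ → ↓│↱ ↓│  P ← ↰│
│ ╷ ┌─┐ ╵ ┌─┐ ╵ ╷ └─┬───┐ │
│ │ │ │↳ ↑│ │↳ ↑│↳ ↓│↱ ↓│↑│
├─┘ │ └─┬─┘ └───┼─╴ ╵ ╷ ╵ │
│   │   │       │  ↳ ↑│↳ ↑│
│ ┌─┘ ╶─┤ ╷ ╶───┘ ┌───┴───┤
│ │     │ │       │       │
│ └─┬─╴ │ └───┬───┤ ┌─┬─╴ │
│   │   │     │   │ │ │   │
│ ╷ │ ┌─┴─┬─╴ │ ╶─┤ │ └─┬─┤
│ │ │ │   │   │   │ │   │ │
│ │ │ ╵ ╷ │ ╶─┼─╴ │ ╵ ╷ │ │
│ │ │   │ │   │   │   │ │ │
│ │ └─┬─┘ └─┐ ╵ ╷ ├───┤ │ │
│ │   │     │   │ │   │ │ │
├─┴─╴ │ ╶───┴─┬─┘ ╵ ┌─┘ │ │
│     │       │     │   │ │
│ ┌───┴─────╴ │ ╶─┬─┘ ┌─┘ │
│ │           │   │   │   │
│ ├───┐ ╶─────┴─╴ │ ┌─┘ ╶─┤
│ │   │           │ │     │
│ │ ╷ └───────┐ ╶─┤ │ ╶─┐ │
│ │ │         │   │ │   │ │
│ │ ├───┬───┐ ├───┘ │ ┌─┘ │
│ │ │   │   │ │     │ │   │
│ ╵ ╵ ╷ └─╴ │ ╵ ╶───┴─┘ ╷ │
│     │     │           │ │
└─────┴─────┴───────────┴─┘

Path to Q:

┌───────┬─────┬───┬───────┐
│A → → ↓│↱ → ↓│↱ ↓│       │
│ ╷ ┌─┐ ╵ ┌─┐ ╵ ╷ └─┬───┐ │
│ │ │ │↳ ↑│ │↳ ↑│↳ ↓│   │ │
├─┘ │ └─┬─┘ └───┼─╴ ╵ ╷ ╵ │
│   │   │↓ ↰    │↓ ↲  │   │
│ ┌─┘ ╶─┤ ╷ ╶───┘ ┌───┴───┤
│ │     │↓│↑ ← ← ↲│       │
│ └─┬─╴ │ └───┬───┤ ┌─┬─╴ │
│   │   │↳ → ↓│   │ │ │   │
│ ╷ │ ┌─┴─┬─╴ │ ╶─┤ │ └─┬─┤
│ │ │ │   │↓ ↲│   │ │   │ │
│ │ │ ╵ ╷ │ ╶─┼─╴ │ ╵ ╷ │ │
│ │ │   │ │↳ ↓│↱ ↓│   │ │ │
│ │ └─┬─┘ └─┐ ╵ ╷ ├───┤ │ │
│ │   │     │↳ ↑│↓│↱ Q│ │ │
├─┴─╴ │ ╶───┴─┬─┘ ╵ ┌─┘ │ │
│     │       │  ↳ ↑│   │ │
│ ┌───┴─────╴ │ ╶─┬─┘ ┌─┘ │
│ │           │   │   │   │
│ ├───┐ ╶─────┴─╴ │ ┌─┘ ╶─┤
│ │   │           │ │     │
│ │ ╷ └───────┐ ╶─┤ │ ╶─┐ │
│ │ │         │   │ │   │ │
│ │ ├───┬───┐ ├───┘ │ ┌─┘ │
│ │ │   │   │ │     │ │   │
│ ╵ ╵ ╷ └─╴ │ ╵ ╶───┴─┘ ╷ │
│     │     │           │ │
└─────┴─────┴───────────┴─┘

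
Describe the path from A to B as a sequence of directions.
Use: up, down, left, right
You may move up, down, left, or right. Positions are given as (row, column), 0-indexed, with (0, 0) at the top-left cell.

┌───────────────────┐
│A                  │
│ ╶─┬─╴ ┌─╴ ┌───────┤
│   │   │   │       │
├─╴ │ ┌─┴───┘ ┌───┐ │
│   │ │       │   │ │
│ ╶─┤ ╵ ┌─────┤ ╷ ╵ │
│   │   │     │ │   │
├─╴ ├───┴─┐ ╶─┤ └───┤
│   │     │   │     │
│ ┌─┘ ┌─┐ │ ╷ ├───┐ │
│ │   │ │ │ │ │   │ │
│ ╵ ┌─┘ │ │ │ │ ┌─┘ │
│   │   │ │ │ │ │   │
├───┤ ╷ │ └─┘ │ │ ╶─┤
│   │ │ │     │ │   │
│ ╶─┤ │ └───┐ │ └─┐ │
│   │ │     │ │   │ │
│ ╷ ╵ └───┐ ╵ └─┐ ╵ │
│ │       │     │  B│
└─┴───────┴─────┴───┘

Finding the path and converting it to directions:
Path through cells: (0,0) → (0,1) → (0,2) → (0,3) → (1,3) → (1,2) → (2,2) → (3,2) → (3,3) → (2,3) → (2,4) → (2,5) → (2,6) → (1,6) → (1,7) → (1,8) → (1,9) → (2,9) → (3,9) → (3,8) → (2,8) → (2,7) → (3,7) → (4,7) → (4,8) → (4,9) → (5,9) → (6,9) → (6,8) → (7,8) → (7,9) → (8,9) → (9,9)
Directions: right, right, right, down, left, down, down, right, up, right, right, right, up, right, right, right, down, down, left, up, left, down, down, right, right, down, down, left, down, right, down, down

Solution:

┌───────────────────┐
│A → → ↓            │
│ ╶─┬─╴ ┌─╴ ┌───────┤
│   │↓ ↲│   │↱ → → ↓│
├─╴ │ ┌─┴───┘ ┌───┐ │
│   │↓│↱ → → ↑│↓ ↰│↓│
│ ╶─┤ ╵ ┌─────┤ ╷ ╵ │
│   │↳ ↑│     │↓│↑ ↲│
├─╴ ├───┴─┐ ╶─┤ └───┤
│   │     │   │↳ → ↓│
│ ┌─┘ ┌─┐ │ ╷ ├───┐ │
│ │   │ │ │ │ │   │↓│
│ ╵ ┌─┘ │ │ │ │ ┌─┘ │
│   │   │ │ │ │ │↓ ↲│
├───┤ ╷ │ └─┘ │ │ ╶─┤
│   │ │ │     │ │↳ ↓│
│ ╶─┤ │ └───┐ │ └─┐ │
│   │ │     │ │   │↓│
│ ╷ ╵ └───┐ ╵ └─┐ ╵ │
│ │       │     │  B│
└─┴───────┴─────┴───┘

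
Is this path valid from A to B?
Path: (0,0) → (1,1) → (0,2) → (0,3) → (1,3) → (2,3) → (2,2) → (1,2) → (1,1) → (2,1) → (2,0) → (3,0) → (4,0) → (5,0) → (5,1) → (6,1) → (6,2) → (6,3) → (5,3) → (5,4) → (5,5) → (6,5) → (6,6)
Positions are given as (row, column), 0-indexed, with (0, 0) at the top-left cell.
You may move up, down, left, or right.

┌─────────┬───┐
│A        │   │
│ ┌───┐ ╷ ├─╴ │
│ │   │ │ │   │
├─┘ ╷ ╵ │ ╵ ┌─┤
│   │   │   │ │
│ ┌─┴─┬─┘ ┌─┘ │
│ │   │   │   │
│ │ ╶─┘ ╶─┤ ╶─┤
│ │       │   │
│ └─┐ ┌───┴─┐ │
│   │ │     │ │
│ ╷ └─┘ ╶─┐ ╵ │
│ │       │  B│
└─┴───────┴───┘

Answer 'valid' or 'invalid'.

Checking path validity:
Result: Invalid move at step 1: cannot move from (0, 0) to (1, 1).

invalid

Correct solution:

┌─────────┬───┐
│A → → ↓  │   │
│ ┌───┐ ╷ ├─╴ │
│ │↓ ↰│↓│ │   │
├─┘ ╷ ╵ │ ╵ ┌─┤
│↓ ↲│↑ ↲│   │ │
│ ┌─┴─┬─┘ ┌─┘ │
│↓│   │   │   │
│ │ ╶─┘ ╶─┤ ╶─┤
│↓│       │   │
│ └─┐ ┌───┴─┐ │
│↳ ↓│ │↱ → ↓│ │
│ ╷ └─┘ ╶─┐ ╵ │
│ │↳ → ↑  │↳ B│
└─┴───────┴───┘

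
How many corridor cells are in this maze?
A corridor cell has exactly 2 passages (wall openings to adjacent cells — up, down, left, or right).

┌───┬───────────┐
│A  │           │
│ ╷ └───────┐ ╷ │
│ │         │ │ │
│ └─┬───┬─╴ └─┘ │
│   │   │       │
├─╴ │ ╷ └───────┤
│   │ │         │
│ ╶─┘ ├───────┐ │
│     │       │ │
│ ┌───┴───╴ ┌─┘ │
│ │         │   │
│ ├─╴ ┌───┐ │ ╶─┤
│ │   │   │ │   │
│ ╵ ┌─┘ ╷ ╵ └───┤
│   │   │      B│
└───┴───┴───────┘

Counting cells with exactly 2 passages:
Total corridor cells: 48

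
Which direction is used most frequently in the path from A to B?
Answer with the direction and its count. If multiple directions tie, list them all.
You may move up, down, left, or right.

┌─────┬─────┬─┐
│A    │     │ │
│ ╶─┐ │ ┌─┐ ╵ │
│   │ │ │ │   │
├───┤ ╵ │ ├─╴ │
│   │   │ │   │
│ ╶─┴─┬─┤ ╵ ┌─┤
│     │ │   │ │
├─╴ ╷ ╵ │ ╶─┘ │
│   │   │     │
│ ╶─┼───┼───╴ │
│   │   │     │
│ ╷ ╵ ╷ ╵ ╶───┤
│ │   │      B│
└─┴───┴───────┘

Directions: right, right, down, down, right, up, up, right, right, down, right, down, left, down, left, down, right, right, down, left, left, down, right, right
Counts: {'right': 10, 'down': 8, 'up': 2, 'left': 4}
Most common: right (10 times)

Solution:

┌─────┬─────┬─┐
│A → ↓│↱ → ↓│ │
│ ╶─┐ │ ┌─┐ ╵ │
│   │↓│↑│ │↳ ↓│
├───┤ ╵ │ ├─╴ │
│   │↳ ↑│ │↓ ↲│
│ ╶─┴─┬─┤ ╵ ┌─┤
│     │ │↓ ↲│ │
├─╴ ╷ ╵ │ ╶─┘ │
│   │   │↳ → ↓│
│ ╶─┼───┼───╴ │
│   │   │↓ ← ↲│
│ ╷ ╵ ╷ ╵ ╶───┤
│ │   │  ↳ → B│
└─┴───┴───────┘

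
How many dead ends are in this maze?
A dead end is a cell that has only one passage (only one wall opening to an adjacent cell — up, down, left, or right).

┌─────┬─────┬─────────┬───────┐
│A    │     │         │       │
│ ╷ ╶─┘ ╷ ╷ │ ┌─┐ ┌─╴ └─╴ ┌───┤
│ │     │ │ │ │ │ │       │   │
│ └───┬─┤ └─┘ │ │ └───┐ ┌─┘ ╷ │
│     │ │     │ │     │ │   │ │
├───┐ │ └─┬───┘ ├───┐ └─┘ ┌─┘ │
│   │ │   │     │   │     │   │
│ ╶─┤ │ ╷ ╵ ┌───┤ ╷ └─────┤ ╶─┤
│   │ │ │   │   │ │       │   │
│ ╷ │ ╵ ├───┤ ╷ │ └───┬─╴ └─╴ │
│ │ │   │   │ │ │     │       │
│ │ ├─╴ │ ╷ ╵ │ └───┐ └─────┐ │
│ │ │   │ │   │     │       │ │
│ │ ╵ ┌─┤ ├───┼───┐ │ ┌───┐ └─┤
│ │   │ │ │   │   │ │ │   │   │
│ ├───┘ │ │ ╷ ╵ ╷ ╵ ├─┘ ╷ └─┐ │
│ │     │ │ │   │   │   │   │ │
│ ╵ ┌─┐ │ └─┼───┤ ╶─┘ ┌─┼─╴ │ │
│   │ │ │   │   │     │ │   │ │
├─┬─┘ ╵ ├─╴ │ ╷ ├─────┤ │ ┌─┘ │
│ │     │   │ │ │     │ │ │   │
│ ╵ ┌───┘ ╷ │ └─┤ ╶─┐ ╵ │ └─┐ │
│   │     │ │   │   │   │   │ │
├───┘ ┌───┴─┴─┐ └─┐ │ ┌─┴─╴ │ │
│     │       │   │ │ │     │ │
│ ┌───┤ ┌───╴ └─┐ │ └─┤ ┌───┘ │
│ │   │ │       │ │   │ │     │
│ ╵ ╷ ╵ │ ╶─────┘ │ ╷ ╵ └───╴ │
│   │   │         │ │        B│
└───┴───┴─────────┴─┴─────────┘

Checking each cell for number of passages:

Dead ends found at positions:
  (0, 2)
  (0, 11)
  (0, 14)
  (1, 5)
  (1, 7)
  (1, 9)
  (2, 3)
  (2, 11)
  (3, 1)
  (5, 11)
  (6, 14)
  (7, 3)
  (7, 10)
  (8, 5)
  (9, 2)
  (9, 11)
  (10, 0)
  (10, 7)
  (10, 13)
  (11, 5)
  (12, 10)
  (13, 7)
  (13, 12)
  (14, 9)
Total dead ends: 24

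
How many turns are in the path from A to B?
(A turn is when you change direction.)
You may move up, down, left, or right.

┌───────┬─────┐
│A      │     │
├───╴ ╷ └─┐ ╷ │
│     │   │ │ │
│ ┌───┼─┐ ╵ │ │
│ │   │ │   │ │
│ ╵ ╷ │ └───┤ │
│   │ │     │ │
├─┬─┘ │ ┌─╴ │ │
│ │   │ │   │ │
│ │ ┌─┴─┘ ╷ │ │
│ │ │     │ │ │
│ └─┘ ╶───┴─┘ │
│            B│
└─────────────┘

Directions: right, right, right, down, right, down, right, up, up, right, down, down, down, down, down, down
Number of turns: 7

Solution:

┌───────┬─────┐
│A → → ↓│  ↱ ↓│
├───╴ ╷ └─┐ ╷ │
│     │↳ ↓│↑│↓│
│ ┌───┼─┐ ╵ │ │
│ │   │ │↳ ↑│↓│
│ ╵ ╷ │ └───┤ │
│   │ │     │↓│
├─┬─┘ │ ┌─╴ │ │
│ │   │ │   │↓│
│ │ ┌─┴─┘ ╷ │ │
│ │ │     │ │↓│
│ └─┘ ╶───┴─┘ │
│            B│
└─────────────┘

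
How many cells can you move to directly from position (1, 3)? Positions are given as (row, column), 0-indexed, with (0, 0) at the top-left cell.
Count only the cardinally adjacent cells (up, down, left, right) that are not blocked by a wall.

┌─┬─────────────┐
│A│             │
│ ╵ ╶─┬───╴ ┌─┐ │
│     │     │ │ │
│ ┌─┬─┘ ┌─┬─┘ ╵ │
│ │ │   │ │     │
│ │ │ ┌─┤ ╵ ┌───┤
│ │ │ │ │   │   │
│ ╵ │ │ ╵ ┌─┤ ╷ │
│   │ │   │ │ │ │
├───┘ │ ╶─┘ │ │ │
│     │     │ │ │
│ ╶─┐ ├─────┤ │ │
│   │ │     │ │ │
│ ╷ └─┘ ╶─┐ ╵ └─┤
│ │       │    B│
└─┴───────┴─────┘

Checking passable neighbors of (1, 3):
Neighbors: (2, 3), (1, 4)
Count: 2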